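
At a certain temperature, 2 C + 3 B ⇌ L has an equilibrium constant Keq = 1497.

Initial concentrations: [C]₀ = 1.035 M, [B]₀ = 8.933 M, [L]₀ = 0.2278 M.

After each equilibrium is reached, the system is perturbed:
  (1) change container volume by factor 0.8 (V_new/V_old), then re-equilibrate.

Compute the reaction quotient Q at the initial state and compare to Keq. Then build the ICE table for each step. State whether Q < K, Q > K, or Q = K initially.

Q₀ = 2.9832e-04 vs Keq = 1497 ⇒ Q<K, forward
Step 1:
                    C           B           L
  I             1.035       8.933      0.2278
  C            -1.034      -1.551      0.5169
  E          0.001112       7.382      0.7447
  solve Keq expr → x = 0.5169; check Q = 1497
Then change container volume by factor 0.8 (V_new/V_old).
Step 2:
                    C           B           L
  I           0.00139       9.228      0.9309
  C       -5.0019e-04 -7.5028e-04  2.5009e-04
  E        8.8985e-04       9.227      0.9312
  solve Keq expr → x = 2.5009e-04; check Q = 1497

Q₀ = 2.9832e-04; Q < K (proceeds forward)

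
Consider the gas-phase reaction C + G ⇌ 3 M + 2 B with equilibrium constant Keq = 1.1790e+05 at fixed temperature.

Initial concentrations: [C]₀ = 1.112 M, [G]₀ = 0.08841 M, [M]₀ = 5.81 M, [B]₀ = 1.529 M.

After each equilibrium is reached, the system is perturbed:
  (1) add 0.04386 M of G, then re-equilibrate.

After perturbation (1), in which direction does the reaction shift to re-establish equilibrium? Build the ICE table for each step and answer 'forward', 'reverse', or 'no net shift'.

Direction: forward

Q₀ = 4664 vs Keq = 1.1790e+05 ⇒ Q<K, forward
Step 1:
                  C         G         M         B
  Initial     1.112   0.08841      5.81     1.529
  Change   -0.08314  -0.08314    0.2494    0.1663
  Equil       1.029  0.005271     6.059     1.695
  solve Keq expr → x = 0.08314; check Q = 1.1790e+05
Then add 0.04386 M of G.
Step 2:
                  C         G         M         B
  Initial     1.029   0.04913     6.059     1.695
  Change   -0.04267  -0.04267     0.128   0.08534
  Equil      0.9862   0.00646     6.187     1.781
  solve Keq expr → x = 0.04267; check Q = 1.1790e+05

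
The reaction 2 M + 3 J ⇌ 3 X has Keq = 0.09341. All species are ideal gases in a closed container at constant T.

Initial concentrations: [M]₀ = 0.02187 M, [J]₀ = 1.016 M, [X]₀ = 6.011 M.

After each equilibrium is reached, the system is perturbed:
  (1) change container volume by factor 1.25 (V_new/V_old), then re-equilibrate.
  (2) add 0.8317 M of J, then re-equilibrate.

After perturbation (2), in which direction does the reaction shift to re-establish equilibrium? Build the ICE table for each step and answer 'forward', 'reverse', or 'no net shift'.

Q₀ = 4.3297e+05 vs Keq = 0.09341 ⇒ Q>K, reverse
Step 1:
                    M           J           X
  init        0.02187       1.016       6.011
  Δ             2.027       3.041      -3.041
  eq            2.049       4.057        2.97
  solve Keq expr → x = -1.014; check Q = 0.09341
Then change container volume by factor 1.25 (V_new/V_old).
Step 2:
                    M           J           X
  init          1.639       3.246       2.376
  Δ           0.09926      0.1489     -0.1489
  eq            1.739       3.395       2.227
  solve Keq expr → x = -0.04963; check Q = 0.09341
Then add 0.8317 M of J.
Step 3:
                    M           J           X
  init          1.739       4.226       2.227
  Δ           -0.1557     -0.2336      0.2336
  eq            1.583       3.993       2.461
  solve Keq expr → x = 0.07786; check Q = 0.09341

Direction: forward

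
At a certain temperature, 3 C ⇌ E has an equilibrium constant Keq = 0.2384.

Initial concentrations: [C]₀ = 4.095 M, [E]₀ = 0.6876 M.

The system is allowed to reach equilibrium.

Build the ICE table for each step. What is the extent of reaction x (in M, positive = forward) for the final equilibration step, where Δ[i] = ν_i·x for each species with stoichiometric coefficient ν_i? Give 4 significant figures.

Q₀ = 0.01001 vs Keq = 0.2384 ⇒ Q<K, forward
Step 1:
                    C           E
  I             4.095      0.6876
  C            -2.272      0.7573
  E             1.823       1.445
  solve Keq expr → x = 0.7573; check Q = 0.2384

x = 0.7573 M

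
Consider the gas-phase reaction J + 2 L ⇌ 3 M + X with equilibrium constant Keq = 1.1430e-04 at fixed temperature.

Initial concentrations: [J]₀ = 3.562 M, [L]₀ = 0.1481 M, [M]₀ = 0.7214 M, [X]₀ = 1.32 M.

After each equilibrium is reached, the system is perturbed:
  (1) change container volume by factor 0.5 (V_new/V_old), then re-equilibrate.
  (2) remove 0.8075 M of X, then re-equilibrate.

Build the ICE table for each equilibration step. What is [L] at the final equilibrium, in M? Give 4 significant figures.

Q₀ = 6.343 vs Keq = 1.1430e-04 ⇒ Q>K, reverse
Step 1:
                   J          L          M          X
  init         3.562     0.1481     0.7214       1.32
  Δ           0.2232     0.4464    -0.6695    -0.2232
  eq           3.785     0.5945    0.05185      1.097
  solve Keq expr → x = -0.2232; check Q = 1.1430e-04
Then change container volume by factor 0.5 (V_new/V_old).
Step 2:
                   J          L          M          X
  init          7.57      1.189     0.1037      2.194
  Δ         0.006882    0.01376   -0.02065  -0.006882
  eq           7.577      1.203    0.08305      2.187
  solve Keq expr → x = -0.006882; check Q = 1.1430e-04
Then remove 0.8075 M of X.
Step 3:
                   J          L          M          X
  init         7.577      1.203    0.08305      1.379
  Δ        -0.004399  -0.008798     0.0132   0.004399
  eq           7.573      1.194    0.09625      1.384
  solve Keq expr → x = 0.004399; check Q = 1.1430e-04

[L]_eq = 1.194 M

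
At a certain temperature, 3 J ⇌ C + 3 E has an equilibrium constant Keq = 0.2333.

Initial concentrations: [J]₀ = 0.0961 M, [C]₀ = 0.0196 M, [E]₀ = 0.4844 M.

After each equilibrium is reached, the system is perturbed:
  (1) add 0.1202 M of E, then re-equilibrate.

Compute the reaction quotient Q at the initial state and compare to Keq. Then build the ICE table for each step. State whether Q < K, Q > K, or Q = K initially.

Q₀ = 2.51 vs Keq = 0.2333 ⇒ Q>K, reverse
Step 1:
                   J          C          E
  init        0.0961     0.0196     0.4844
  Δ          0.03917   -0.01306   -0.03917
  eq          0.1353   0.006543     0.4452
  solve Keq expr → x = -0.01306; check Q = 0.2333
Then add 0.1202 M of E.
Step 2:
                   J          C          E
  init        0.1353   0.006543     0.5654
  Δ         0.007806  -0.002602  -0.007806
  eq          0.1431   0.003941     0.5576
  solve Keq expr → x = -0.002602; check Q = 0.2333

Q₀ = 2.51; Q > K (proceeds reverse)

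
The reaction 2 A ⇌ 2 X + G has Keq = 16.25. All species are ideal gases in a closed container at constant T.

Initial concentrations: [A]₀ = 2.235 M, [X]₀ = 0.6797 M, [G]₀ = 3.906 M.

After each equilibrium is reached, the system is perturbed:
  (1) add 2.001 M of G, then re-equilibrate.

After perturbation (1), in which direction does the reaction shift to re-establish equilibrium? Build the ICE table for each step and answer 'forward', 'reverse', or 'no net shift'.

Direction: reverse

Q₀ = 0.3613 vs Keq = 16.25 ⇒ Q<K, forward
Step 1:
                   A          X          G
  init         2.235     0.6797      3.906
  Δ           -1.229      1.229     0.6143
  eq           1.006      1.908       4.52
  solve Keq expr → x = 0.6143; check Q = 16.25
Then add 2.001 M of G.
Step 2:
                   A          X          G
  init         1.006      1.908      6.521
  Δ           0.1207    -0.1207   -0.06035
  eq           1.127      1.788      6.461
  solve Keq expr → x = -0.06035; check Q = 16.25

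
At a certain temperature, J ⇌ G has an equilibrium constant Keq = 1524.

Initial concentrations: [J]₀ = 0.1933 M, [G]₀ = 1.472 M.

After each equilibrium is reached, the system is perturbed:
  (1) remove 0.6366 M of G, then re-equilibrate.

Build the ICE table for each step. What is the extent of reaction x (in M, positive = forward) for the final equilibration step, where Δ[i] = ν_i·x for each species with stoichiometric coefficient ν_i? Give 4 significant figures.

x = 4.1744e-04 M

Q₀ = 7.615 vs Keq = 1524 ⇒ Q<K, forward
Step 1:
                   J          G
  init        0.1933      1.472
  Δ          -0.1922     0.1922
  eq        0.001092      1.664
  solve Keq expr → x = 0.1922; check Q = 1524
Then remove 0.6366 M of G.
Step 2:
                   J          G
  init      0.001092      1.028
  Δ       -4.1744e-04 4.1744e-04
  eq      6.7456e-04      1.028
  solve Keq expr → x = 4.1744e-04; check Q = 1524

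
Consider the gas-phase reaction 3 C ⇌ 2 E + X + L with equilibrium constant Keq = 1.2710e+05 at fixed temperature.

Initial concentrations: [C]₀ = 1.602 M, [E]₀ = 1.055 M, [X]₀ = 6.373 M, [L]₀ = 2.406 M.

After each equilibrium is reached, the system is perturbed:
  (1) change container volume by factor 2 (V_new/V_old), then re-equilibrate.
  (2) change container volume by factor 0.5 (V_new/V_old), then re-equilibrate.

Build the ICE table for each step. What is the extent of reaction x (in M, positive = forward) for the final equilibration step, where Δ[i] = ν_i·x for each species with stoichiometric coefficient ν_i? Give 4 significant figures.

x = -0.005911 M

Q₀ = 4.151 vs Keq = 1.2710e+05 ⇒ Q<K, forward
Step 1:
                    C           E           X           L
  I             1.602       1.055       6.373       2.406
  C            -1.514        1.01      0.5048      0.5048
  E           0.08757       2.065       6.878       2.911
  solve Keq expr → x = 0.5048; check Q = 1.2710e+05
Then change container volume by factor 2 (V_new/V_old).
Step 2:
                    C           E           X           L
  I           0.04378       1.032       3.439       1.455
  C         -0.008866    0.005911    0.002955    0.002955
  E           0.03492       1.038       3.442       1.458
  solve Keq expr → x = 0.002955; check Q = 1.2710e+05
Then change container volume by factor 0.5 (V_new/V_old).
Step 3:
                    C           E           X           L
  I           0.06983       2.076       6.884       2.917
  C           0.01773    -0.01182   -0.005911   -0.005911
  E           0.08757       2.065       6.878       2.911
  solve Keq expr → x = -0.005911; check Q = 1.2710e+05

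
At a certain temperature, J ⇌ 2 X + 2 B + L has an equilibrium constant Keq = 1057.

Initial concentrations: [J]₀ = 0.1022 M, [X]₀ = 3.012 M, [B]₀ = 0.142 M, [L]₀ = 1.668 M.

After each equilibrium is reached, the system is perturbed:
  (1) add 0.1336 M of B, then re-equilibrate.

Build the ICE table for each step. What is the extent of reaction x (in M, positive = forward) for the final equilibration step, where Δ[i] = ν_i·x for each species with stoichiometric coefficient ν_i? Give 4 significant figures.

Q₀ = 2.986 vs Keq = 1057 ⇒ Q<K, forward
Step 1:
                  J         X         B         L
  I          0.1022     3.012     0.142     1.668
  C         -0.1002    0.2004    0.2004    0.1002
  E        0.002023     3.212    0.3424     1.768
  solve Keq expr → x = 0.1002; check Q = 1057
Then add 0.1336 M of B.
Step 2:
                  J         X         B         L
  I        0.002023     3.212     0.476     1.768
  C        0.001815  -0.00363  -0.00363 -0.001815
  E        0.003838     3.209    0.4723     1.766
  solve Keq expr → x = -0.001815; check Q = 1057

x = -0.001815 M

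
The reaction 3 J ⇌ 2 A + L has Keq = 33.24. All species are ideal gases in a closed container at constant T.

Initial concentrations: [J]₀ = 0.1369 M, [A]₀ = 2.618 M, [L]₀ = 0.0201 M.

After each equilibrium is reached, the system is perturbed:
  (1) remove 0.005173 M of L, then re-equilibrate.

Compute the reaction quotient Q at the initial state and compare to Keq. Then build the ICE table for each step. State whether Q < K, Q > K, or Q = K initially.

Q₀ = 53.69 vs Keq = 33.24 ⇒ Q>K, reverse
Step 1:
                   J          A          L
  Initial     0.1369      2.618     0.0201
  Change     0.01199  -0.007991  -0.003996
  Equil       0.1489       2.61     0.0161
  solve Keq expr → x = -0.003996; check Q = 33.24
Then remove 0.005173 M of L.
Step 2:
                   J          A          L
  Initial     0.1489       2.61    0.01093
  Change   -0.007987   0.005325   0.002662
  Equil       0.1409      2.615    0.01359
  solve Keq expr → x = 0.002662; check Q = 33.24

Q₀ = 53.69; Q > K (proceeds reverse)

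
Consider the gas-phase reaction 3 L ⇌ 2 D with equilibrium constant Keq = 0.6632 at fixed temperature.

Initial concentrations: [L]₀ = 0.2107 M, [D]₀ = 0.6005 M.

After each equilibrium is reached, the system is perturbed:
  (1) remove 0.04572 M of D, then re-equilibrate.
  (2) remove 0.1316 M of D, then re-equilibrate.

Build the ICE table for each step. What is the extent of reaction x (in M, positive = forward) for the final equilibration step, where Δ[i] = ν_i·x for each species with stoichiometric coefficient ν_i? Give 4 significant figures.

Q₀ = 38.55 vs Keq = 0.6632 ⇒ Q>K, reverse
Step 1:
                  L         D
  Initial    0.2107    0.6005
  Change     0.3659   -0.2439
  Equil      0.5766    0.3566
  solve Keq expr → x = -0.122; check Q = 0.6632
Then remove 0.04572 M of D.
Step 2:
                  L         D
  Initial    0.5766    0.3108
  Change   -0.02889   0.01926
  Equil      0.5477    0.3301
  solve Keq expr → x = 0.00963; check Q = 0.6632
Then remove 0.1316 M of D.
Step 3:
                  L         D
  Initial    0.5477    0.1985
  Change   -0.08577   0.05718
  Equil      0.4619    0.2557
  solve Keq expr → x = 0.02859; check Q = 0.6632

x = 0.02859 M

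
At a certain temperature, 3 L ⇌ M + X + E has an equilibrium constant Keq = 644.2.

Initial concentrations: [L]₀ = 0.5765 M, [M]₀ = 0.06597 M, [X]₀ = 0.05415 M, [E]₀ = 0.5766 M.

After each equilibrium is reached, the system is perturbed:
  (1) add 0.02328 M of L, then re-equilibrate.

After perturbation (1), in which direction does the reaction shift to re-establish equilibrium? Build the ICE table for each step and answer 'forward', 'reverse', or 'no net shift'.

Q₀ = 0.01075 vs Keq = 644.2 ⇒ Q<K, forward
Step 1:
                    L           M           X           E
  init         0.5765     0.06597     0.05415      0.5766
  Δ           -0.5359      0.1786      0.1786      0.1786
  eq          0.04057      0.2446      0.2328      0.7552
  solve Keq expr → x = 0.1786; check Q = 644.2
Then add 0.02328 M of L.
Step 2:
                    L           M           X           E
  init        0.06385      0.2446      0.2328      0.7552
  Δ          -0.02231    0.007435    0.007435    0.007435
  eq          0.04154       0.252      0.2402      0.7627
  solve Keq expr → x = 0.007435; check Q = 644.2

Direction: forward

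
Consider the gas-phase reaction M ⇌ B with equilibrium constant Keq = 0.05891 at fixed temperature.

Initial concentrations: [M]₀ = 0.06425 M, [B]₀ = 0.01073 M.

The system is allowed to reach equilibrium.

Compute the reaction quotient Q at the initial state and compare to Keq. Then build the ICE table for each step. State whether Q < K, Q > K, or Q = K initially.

Q₀ = 0.167 vs Keq = 0.05891 ⇒ Q>K, reverse
Step 1:
                    M           B
  I           0.06425     0.01073
  C          0.006559   -0.006559
  E           0.07081    0.004171
  solve Keq expr → x = -0.006559; check Q = 0.05891

Q₀ = 0.167; Q > K (proceeds reverse)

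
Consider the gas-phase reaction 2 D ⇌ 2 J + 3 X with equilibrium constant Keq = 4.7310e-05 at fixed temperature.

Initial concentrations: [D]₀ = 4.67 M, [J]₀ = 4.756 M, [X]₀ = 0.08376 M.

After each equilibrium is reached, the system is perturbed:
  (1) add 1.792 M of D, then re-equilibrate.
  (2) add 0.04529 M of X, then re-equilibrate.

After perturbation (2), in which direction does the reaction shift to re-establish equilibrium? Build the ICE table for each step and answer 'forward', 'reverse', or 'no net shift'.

Direction: reverse

Q₀ = 6.0948e-04 vs Keq = 4.7310e-05 ⇒ Q>K, reverse
Step 1:
                    D           J           X
  Initial        4.67       4.756     0.08376
  Change       0.0318     -0.0318    -0.04771
  Equil         4.702       4.724     0.03605
  solve Keq expr → x = -0.0159; check Q = 4.7310e-05
Then add 1.792 M of D.
Step 2:
                    D           J           X
  Initial       6.494       4.724     0.03605
  Change    -0.005732    0.005732    0.008597
  Equil         6.488        4.73     0.04465
  solve Keq expr → x = 0.002866; check Q = 4.7310e-05
Then add 0.04529 M of X.
Step 3:
                    D           J           X
  Initial       6.488        4.73     0.08994
  Change      0.02997    -0.02997    -0.04496
  Equil         6.518         4.7     0.04498
  solve Keq expr → x = -0.01499; check Q = 4.7310e-05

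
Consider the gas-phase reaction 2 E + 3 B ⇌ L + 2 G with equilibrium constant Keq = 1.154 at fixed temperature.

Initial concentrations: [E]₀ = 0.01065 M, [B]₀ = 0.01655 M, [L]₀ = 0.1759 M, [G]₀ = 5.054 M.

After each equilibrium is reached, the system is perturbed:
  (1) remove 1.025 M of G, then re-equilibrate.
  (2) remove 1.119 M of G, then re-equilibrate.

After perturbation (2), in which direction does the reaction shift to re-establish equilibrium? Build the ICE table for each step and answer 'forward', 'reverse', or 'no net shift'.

Q₀ = 8.7386e+09 vs Keq = 1.154 ⇒ Q>K, reverse
Step 1:
                  E         B         L         G
  Initial   0.01065   0.01655    0.1759     5.054
  Change     0.3497    0.5245   -0.1748   -0.3497
  Equil      0.3603     0.541  0.001072     4.704
  solve Keq expr → x = -0.1748; check Q = 1.154
Then remove 1.025 M of G.
Step 2:
                  E         B         L         G
  Initial    0.3603     0.541  0.001072     3.679
  Change  -0.001296 -0.001944 6.4803e-04  0.001296
  Equil       0.359    0.5391   0.00172     3.681
  solve Keq expr → x = 6.4803e-04; check Q = 1.154
Then remove 1.119 M of G.
Step 3:
                  E         B         L         G
  Initial     0.359    0.5391   0.00172     2.562
  Change  -0.003322 -0.004983  0.001661  0.003322
  Equil      0.3557    0.5341  0.003381     2.565
  solve Keq expr → x = 0.001661; check Q = 1.154

Direction: forward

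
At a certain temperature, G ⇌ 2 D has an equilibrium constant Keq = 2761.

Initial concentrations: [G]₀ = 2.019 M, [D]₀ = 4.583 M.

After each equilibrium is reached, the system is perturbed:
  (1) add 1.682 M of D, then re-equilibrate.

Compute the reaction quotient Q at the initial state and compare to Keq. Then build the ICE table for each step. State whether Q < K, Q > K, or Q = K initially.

Q₀ = 10.4 vs Keq = 2761 ⇒ Q<K, forward
Step 1:
                  G         D
  init        2.019     4.583
  Δ          -1.992     3.985
  eq        0.02659     8.568
  solve Keq expr → x = 1.992; check Q = 2761
Then add 1.682 M of D.
Step 2:
                  G         D
  init      0.02659     10.25
  Δ          0.0113  -0.02259
  eq        0.03788     10.23
  solve Keq expr → x = -0.0113; check Q = 2761

Q₀ = 10.4; Q < K (proceeds forward)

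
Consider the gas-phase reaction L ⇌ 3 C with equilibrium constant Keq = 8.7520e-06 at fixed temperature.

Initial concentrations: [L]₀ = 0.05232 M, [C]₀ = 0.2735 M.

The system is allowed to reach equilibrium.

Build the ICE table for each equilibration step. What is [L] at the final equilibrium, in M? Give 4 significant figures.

Q₀ = 0.391 vs Keq = 8.7520e-06 ⇒ Q>K, reverse
Step 1:
                    L           C
  init        0.05232      0.2735
  Δ            0.0876     -0.2628
  eq           0.1399      0.0107
  solve Keq expr → x = -0.0876; check Q = 8.7520e-06

[L]_eq = 0.1399 M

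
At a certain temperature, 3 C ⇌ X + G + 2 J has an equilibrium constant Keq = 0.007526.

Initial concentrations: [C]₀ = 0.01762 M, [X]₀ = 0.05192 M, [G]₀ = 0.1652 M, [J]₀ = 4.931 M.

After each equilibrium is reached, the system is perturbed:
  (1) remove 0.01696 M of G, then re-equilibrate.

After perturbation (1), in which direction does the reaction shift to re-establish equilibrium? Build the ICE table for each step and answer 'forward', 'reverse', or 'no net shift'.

Direction: forward

Q₀ = 3.8124e+04 vs Keq = 0.007526 ⇒ Q>K, reverse
Step 1:
                    C           X           G           J
  init        0.01762     0.05192      0.1652       4.931
  Δ            0.1557    -0.05191    -0.05191     -0.1038
  eq           0.1733  1.4847e-05      0.1133       4.827
  solve Keq expr → x = -0.05191; check Q = 0.007526
Then remove 0.01696 M of G.
Step 2:
                    C           X           G           J
  init         0.1733  1.4847e-05     0.09633       4.827
  Δ       -7.8327e-06  2.6109e-06  2.6109e-06  5.2218e-06
  eq           0.1733  1.7458e-05     0.09634       4.827
  solve Keq expr → x = 2.6109e-06; check Q = 0.007526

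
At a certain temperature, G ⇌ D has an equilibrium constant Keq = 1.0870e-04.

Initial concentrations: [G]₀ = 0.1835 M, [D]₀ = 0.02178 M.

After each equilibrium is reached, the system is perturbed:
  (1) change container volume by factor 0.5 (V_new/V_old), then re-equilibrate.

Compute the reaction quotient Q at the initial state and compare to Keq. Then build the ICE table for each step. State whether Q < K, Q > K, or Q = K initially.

Q₀ = 0.1187; Q > K (proceeds reverse)

Q₀ = 0.1187 vs Keq = 1.0870e-04 ⇒ Q>K, reverse
Step 1:
                  G         D
  Initial    0.1835   0.02178
  Change    0.02176  -0.02176
  Equil      0.2053 2.2312e-05
  solve Keq expr → x = -0.02176; check Q = 1.0870e-04
Then change container volume by factor 0.5 (V_new/V_old).
Step 2:
                  G         D
  Initial    0.4105 4.4623e-05
  Change          0         0
  Equil      0.4105 4.4623e-05
  solve Keq expr → x = 0; check Q = 1.0870e-04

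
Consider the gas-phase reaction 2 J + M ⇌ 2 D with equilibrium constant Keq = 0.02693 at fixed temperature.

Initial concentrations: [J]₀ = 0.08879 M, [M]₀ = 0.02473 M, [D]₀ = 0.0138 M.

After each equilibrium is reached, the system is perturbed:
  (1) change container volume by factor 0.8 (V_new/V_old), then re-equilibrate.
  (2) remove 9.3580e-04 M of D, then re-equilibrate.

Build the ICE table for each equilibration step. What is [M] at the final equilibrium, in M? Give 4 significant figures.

Q₀ = 0.9768 vs Keq = 0.02693 ⇒ Q>K, reverse
Step 1:
                  J         M         D
  I         0.08879   0.02473    0.0138
  C         0.01096  0.005478  -0.01096
  E         0.09975   0.03021  0.002845
  solve Keq expr → x = -0.005478; check Q = 0.02693
Then change container volume by factor 0.8 (V_new/V_old).
Step 2:
                  J         M         D
  I          0.1247   0.03776  0.003556
  C       -3.9667e-04 -1.9834e-04 3.9667e-04
  E          0.1243   0.03756  0.003953
  solve Keq expr → x = 1.9834e-04; check Q = 0.02693
Then remove 9.3580e-04 M of D.
Step 3:
                  J         M         D
  I          0.1243   0.03756  0.003017
  C       -8.8450e-04 -4.4225e-04 8.8450e-04
  E          0.1234   0.03712  0.003901
  solve Keq expr → x = 4.4225e-04; check Q = 0.02693

[M]_eq = 0.03712 M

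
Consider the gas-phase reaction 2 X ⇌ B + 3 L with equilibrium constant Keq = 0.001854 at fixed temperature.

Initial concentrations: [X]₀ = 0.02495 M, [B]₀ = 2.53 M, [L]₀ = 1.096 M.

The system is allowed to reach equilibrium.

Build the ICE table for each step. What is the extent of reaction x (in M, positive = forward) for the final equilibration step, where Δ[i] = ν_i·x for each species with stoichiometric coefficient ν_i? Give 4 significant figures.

x = -0.3403 M

Q₀ = 5351 vs Keq = 0.001854 ⇒ Q>K, reverse
Step 1:
                    X           B           L
  Initial     0.02495        2.53       1.096
  Change       0.6807     -0.3403      -1.021
  Equil        0.7056        2.19     0.07498
  solve Keq expr → x = -0.3403; check Q = 0.001854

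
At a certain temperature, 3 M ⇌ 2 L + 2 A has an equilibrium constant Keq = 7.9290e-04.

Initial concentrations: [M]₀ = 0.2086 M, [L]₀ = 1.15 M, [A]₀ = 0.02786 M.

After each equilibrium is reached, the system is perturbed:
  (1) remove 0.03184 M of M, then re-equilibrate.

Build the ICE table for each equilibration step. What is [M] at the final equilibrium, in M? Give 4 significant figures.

Q₀ = 0.1131 vs Keq = 7.9290e-04 ⇒ Q>K, reverse
Step 1:
                  M         L         A
  Initial    0.2086      1.15   0.02786
  Change    0.03722  -0.02481  -0.02481
  Equil      0.2458     1.125   0.00305
  solve Keq expr → x = -0.01241; check Q = 7.9290e-04
Then remove 0.03184 M of M.
Step 2:
                  M         L         A
  Initial     0.214     1.125   0.00305
  Change  8.3580e-04 -5.5720e-04 -5.5720e-04
  Equil      0.2148     1.125  0.002493
  solve Keq expr → x = -2.7860e-04; check Q = 7.9290e-04

[M]_eq = 0.2148 M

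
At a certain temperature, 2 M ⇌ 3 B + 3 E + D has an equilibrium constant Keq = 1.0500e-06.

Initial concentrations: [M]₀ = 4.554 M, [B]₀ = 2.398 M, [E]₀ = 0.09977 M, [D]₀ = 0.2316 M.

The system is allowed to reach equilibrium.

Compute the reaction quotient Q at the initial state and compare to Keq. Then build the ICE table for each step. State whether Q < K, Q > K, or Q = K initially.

Q₀ = 1.5293e-04 vs Keq = 1.0500e-06 ⇒ Q>K, reverse
Step 1:
                    M           B           E           D
  I             4.554       2.398     0.09977      0.2316
  C            0.0528     -0.0792     -0.0792     -0.0264
  E             4.607       2.319     0.02057      0.2052
  solve Keq expr → x = -0.0264; check Q = 1.0500e-06

Q₀ = 1.5293e-04; Q > K (proceeds reverse)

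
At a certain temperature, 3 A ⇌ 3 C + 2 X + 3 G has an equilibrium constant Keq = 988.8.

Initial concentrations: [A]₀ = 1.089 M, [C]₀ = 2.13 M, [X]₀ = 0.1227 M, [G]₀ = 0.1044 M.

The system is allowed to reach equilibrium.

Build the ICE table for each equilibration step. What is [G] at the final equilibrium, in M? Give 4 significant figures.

Q₀ = 1.2819e-04 vs Keq = 988.8 ⇒ Q<K, forward
Step 1:
                    A           C           X           G
  init          1.089        2.13      0.1227      0.1044
  Δ           -0.8612      0.8612      0.5741      0.8612
  eq           0.2278       2.991      0.6968      0.9656
  solve Keq expr → x = 0.2871; check Q = 988.8

[G]_eq = 0.9656 M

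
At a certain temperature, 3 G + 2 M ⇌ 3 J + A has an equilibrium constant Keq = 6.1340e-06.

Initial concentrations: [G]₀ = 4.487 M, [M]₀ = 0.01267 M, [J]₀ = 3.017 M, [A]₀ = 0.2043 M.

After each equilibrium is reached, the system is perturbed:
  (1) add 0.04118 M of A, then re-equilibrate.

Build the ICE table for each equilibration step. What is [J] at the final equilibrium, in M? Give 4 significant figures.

[J]_eq = 2.281 M

Q₀ = 386.9 vs Keq = 6.1340e-06 ⇒ Q>K, reverse
Step 1:
                    G           M           J           A
  I             4.487     0.01267       3.017      0.2043
  C            0.6129      0.4086     -0.6129     -0.2043
  E               5.1      0.4212       2.404  1.0390e-05
  solve Keq expr → x = -0.2043; check Q = 6.1340e-06
Then add 0.04118 M of A.
Step 2:
                    G           M           J           A
  I               5.1      0.4212       2.404     0.04119
  C            0.1235     0.08234     -0.1235    -0.04117
  E             5.223      0.5036       2.281  1.8690e-05
  solve Keq expr → x = -0.04117; check Q = 6.1340e-06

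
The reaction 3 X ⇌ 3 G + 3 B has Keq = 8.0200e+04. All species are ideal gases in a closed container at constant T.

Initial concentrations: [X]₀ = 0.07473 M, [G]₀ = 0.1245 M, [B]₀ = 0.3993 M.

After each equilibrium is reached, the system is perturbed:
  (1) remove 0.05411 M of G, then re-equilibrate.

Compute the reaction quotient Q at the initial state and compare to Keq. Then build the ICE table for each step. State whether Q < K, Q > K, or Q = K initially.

Q₀ = 0.2944; Q < K (proceeds forward)

Q₀ = 0.2944 vs Keq = 8.0200e+04 ⇒ Q<K, forward
Step 1:
                  X         G         B
  init      0.07473    0.1245    0.3993
  Δ        -0.07257   0.07257   0.07257
  eq       0.002156    0.1971    0.4719
  solve Keq expr → x = 0.02419; check Q = 8.0200e+04
Then remove 0.05411 M of G.
Step 2:
                  X         G         B
  init     0.002156     0.143    0.4719
  Δ       -5.8375e-04 5.8375e-04 5.8375e-04
  eq       0.001573    0.1435    0.4725
  solve Keq expr → x = 1.9458e-04; check Q = 8.0200e+04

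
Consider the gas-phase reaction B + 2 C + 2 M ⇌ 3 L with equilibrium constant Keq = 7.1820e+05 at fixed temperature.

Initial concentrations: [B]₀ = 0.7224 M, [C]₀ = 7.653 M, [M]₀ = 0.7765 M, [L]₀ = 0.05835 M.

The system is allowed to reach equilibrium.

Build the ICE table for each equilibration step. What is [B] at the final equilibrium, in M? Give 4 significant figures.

[B]_eq = 0.3344 M

Q₀ = 7.7875e-06 vs Keq = 7.1820e+05 ⇒ Q<K, forward
Step 1:
                  B         C         M         L
  I          0.7224     7.653    0.7765   0.05835
  C          -0.388   -0.7761   -0.7761     1.164
  E          0.3344     6.877 4.0110e-04     1.222
  solve Keq expr → x = 0.388; check Q = 7.1820e+05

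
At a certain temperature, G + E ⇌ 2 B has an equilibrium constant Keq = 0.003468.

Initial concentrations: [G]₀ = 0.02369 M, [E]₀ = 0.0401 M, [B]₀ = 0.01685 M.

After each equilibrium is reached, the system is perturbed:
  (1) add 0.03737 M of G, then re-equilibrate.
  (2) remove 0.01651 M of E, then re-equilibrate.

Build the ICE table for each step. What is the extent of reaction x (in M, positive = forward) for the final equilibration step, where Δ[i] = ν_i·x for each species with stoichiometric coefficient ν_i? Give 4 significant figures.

x = -3.1404e-04 M

Q₀ = 0.2989 vs Keq = 0.003468 ⇒ Q>K, reverse
Step 1:
                    G           E           B
  I           0.02369      0.0401     0.01685
  C          0.007297    0.007297    -0.01459
  E           0.03099      0.0474    0.002257
  solve Keq expr → x = -0.007297; check Q = 0.003468
Then add 0.03737 M of G.
Step 2:
                    G           E           B
  I           0.06836      0.0474    0.002257
  C       -5.3166e-04 -5.3166e-04    0.001063
  E           0.06782     0.04686     0.00332
  solve Keq expr → x = 5.3166e-04; check Q = 0.003468
Then remove 0.01651 M of E.
Step 3:
                    G           E           B
  I           0.06782     0.03035     0.00332
  C        3.1404e-04  3.1404e-04 -6.2808e-04
  E           0.06814     0.03067    0.002692
  solve Keq expr → x = -3.1404e-04; check Q = 0.003468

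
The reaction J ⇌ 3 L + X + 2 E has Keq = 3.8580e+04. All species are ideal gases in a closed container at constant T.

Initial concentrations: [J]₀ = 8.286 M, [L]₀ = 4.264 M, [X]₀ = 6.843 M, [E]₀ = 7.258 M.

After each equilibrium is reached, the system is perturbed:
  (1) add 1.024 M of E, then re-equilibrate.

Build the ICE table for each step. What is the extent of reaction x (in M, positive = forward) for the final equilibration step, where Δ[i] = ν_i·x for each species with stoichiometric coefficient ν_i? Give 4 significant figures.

Q₀ = 3373 vs Keq = 3.8580e+04 ⇒ Q<K, forward
Step 1:
                    J           L           X           E
  init          8.286       4.264       6.843       7.258
  Δ            -1.045       3.136       1.045       2.091
  eq            7.241         7.4       7.888       9.349
  solve Keq expr → x = 1.045; check Q = 3.8580e+04
Then add 1.024 M of E.
Step 2:
                    J           L           X           E
  init          7.241         7.4       7.888       10.37
  Δ            0.1095     -0.3285     -0.1095      -0.219
  eq             7.35       7.071       7.779       10.15
  solve Keq expr → x = -0.1095; check Q = 3.8580e+04

x = -0.1095 M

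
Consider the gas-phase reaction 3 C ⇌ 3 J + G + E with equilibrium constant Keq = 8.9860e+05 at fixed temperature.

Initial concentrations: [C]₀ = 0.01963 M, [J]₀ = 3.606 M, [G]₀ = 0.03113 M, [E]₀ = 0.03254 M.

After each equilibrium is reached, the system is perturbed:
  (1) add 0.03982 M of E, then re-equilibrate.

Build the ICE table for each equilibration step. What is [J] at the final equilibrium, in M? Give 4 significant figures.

[J]_eq = 3.62 M

Q₀ = 6279 vs Keq = 8.9860e+05 ⇒ Q<K, forward
Step 1:
                  C         J         G         E
  init      0.01963     3.606   0.03113   0.03254
  Δ        -0.01546   0.01546  0.005155  0.005155
  eq       0.004166     3.621   0.03628   0.03769
  solve Keq expr → x = 0.005155; check Q = 8.9860e+05
Then add 0.03982 M of E.
Step 2:
                  C         J         G         E
  init     0.004166     3.621   0.03628   0.07751
  Δ        0.001104 -0.001104 -3.6790e-04 -3.6790e-04
  eq       0.005269      3.62   0.03592   0.07715
  solve Keq expr → x = -3.6790e-04; check Q = 8.9860e+05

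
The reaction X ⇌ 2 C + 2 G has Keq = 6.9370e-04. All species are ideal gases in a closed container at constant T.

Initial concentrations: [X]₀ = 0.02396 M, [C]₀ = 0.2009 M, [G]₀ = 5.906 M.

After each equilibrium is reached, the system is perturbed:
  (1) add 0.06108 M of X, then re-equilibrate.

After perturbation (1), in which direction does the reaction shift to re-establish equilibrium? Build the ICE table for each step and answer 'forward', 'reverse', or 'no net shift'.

Q₀ = 58.76 vs Keq = 6.9370e-04 ⇒ Q>K, reverse
Step 1:
                   X          C          G
  I          0.02396     0.2009      5.906
  C          0.09964    -0.1993    -0.1993
  E           0.1236   0.001623      5.707
  solve Keq expr → x = -0.09964; check Q = 6.9370e-04
Then add 0.06108 M of X.
Step 2:
                   X          C          G
  I           0.1847   0.001623      5.707
  C       -1.7986e-04 3.5972e-04 3.5972e-04
  E           0.1845   0.001982      5.707
  solve Keq expr → x = 1.7986e-04; check Q = 6.9370e-04

Direction: forward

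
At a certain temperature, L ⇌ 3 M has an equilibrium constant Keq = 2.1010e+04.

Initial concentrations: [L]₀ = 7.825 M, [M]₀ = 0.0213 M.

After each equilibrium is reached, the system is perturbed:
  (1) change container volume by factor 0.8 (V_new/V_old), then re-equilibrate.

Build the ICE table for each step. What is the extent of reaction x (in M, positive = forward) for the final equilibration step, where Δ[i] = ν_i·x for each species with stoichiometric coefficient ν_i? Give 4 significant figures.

Q₀ = 1.2350e-06 vs Keq = 2.1010e+04 ⇒ Q<K, forward
Step 1:
                  L         M
  init        7.825    0.0213
  Δ           -7.32     21.96
  eq         0.5054     21.98
  solve Keq expr → x = 7.32; check Q = 2.1010e+04
Then change container volume by factor 0.8 (V_new/V_old).
Step 2:
                  L         M
  init       0.6318     27.48
  Δ          0.2705   -0.8114
  eq         0.9023     26.66
  solve Keq expr → x = -0.2705; check Q = 2.1010e+04

x = -0.2705 M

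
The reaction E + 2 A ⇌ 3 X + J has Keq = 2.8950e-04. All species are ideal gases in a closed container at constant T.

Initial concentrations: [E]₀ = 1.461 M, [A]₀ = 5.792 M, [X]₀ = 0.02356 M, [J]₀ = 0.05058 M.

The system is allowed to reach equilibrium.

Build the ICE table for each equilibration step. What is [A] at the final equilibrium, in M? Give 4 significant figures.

Q₀ = 1.3496e-08 vs Keq = 2.8950e-04 ⇒ Q<K, forward
Step 1:
                   E          A          X          J
  Initial      1.461      5.792    0.02356    0.05058
  Change     -0.1272    -0.2545     0.3817     0.1272
  Equil        1.334      5.538     0.4053     0.1778
  solve Keq expr → x = 0.1272; check Q = 2.8950e-04

[A]_eq = 5.538 M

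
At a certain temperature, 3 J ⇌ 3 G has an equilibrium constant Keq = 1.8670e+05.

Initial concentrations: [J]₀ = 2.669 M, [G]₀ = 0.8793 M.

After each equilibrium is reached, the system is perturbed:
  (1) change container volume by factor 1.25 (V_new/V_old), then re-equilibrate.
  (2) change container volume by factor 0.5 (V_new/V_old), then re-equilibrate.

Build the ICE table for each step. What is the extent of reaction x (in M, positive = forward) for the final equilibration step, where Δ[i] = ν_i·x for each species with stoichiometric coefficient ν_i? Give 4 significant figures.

Q₀ = 0.03576 vs Keq = 1.8670e+05 ⇒ Q<K, forward
Step 1:
                   J          G
  I            2.669     0.8793
  C           -2.608      2.608
  E          0.06102      3.487
  solve Keq expr → x = 0.8693; check Q = 1.8670e+05
Then change container volume by factor 1.25 (V_new/V_old).
Step 2:
                   J          G
  I          0.04881       2.79
  C                0          0
  E          0.04881       2.79
  solve Keq expr → x = 0; check Q = 1.8670e+05
Then change container volume by factor 0.5 (V_new/V_old).
Step 3:
                   J          G
  I          0.09762       5.58
  C                0          0
  E          0.09762       5.58
  solve Keq expr → x = 0; check Q = 1.8670e+05

x = 0 M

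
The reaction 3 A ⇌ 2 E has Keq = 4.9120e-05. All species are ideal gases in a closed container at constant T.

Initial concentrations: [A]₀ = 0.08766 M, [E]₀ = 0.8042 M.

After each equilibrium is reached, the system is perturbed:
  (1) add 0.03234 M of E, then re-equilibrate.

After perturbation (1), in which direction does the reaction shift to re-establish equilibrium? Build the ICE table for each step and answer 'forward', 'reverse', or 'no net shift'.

Q₀ = 960.1 vs Keq = 4.9120e-05 ⇒ Q>K, reverse
Step 1:
                    A           E
  I           0.08766      0.8042
  C             1.191     -0.7941
  E             1.279     0.01013
  solve Keq expr → x = -0.397; check Q = 4.9120e-05
Then add 0.03234 M of E.
Step 2:
                    A           E
  I             1.279     0.04247
  C           0.04765    -0.03177
  E             1.326     0.01071
  solve Keq expr → x = -0.01588; check Q = 4.9120e-05

Direction: reverse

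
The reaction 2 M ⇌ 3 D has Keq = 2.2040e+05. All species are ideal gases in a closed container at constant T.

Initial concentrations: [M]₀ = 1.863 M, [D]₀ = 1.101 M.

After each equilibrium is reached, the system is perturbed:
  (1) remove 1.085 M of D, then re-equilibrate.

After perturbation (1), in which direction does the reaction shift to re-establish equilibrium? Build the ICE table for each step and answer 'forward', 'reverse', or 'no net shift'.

Q₀ = 0.3845 vs Keq = 2.2040e+05 ⇒ Q<K, forward
Step 1:
                   M          D
  init         1.863      1.101
  Δ           -1.847       2.77
  eq         0.01622      3.871
  solve Keq expr → x = 0.9234; check Q = 2.2040e+05
Then remove 1.085 M of D.
Step 2:
                   M          D
  init       0.01622      2.786
  Δ        -0.006268   0.009401
  eq        0.009956      2.796
  solve Keq expr → x = 0.003134; check Q = 2.2040e+05

Direction: forward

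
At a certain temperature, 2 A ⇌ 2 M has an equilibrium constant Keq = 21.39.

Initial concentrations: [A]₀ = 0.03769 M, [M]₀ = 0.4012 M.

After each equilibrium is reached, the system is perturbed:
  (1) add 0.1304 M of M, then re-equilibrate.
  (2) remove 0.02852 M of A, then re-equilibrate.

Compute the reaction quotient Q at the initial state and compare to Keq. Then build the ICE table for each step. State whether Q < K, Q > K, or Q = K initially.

Q₀ = 113.3 vs Keq = 21.39 ⇒ Q>K, reverse
Step 1:
                    A           M
  init        0.03769      0.4012
  Δ           0.04034    -0.04034
  eq          0.07803      0.3609
  solve Keq expr → x = -0.02017; check Q = 21.39
Then add 0.1304 M of M.
Step 2:
                    A           M
  init        0.07803      0.4913
  Δ           0.02318    -0.02318
  eq           0.1012      0.4681
  solve Keq expr → x = -0.01159; check Q = 21.39
Then remove 0.02852 M of A.
Step 3:
                    A           M
  init        0.07269      0.4681
  Δ           0.02345    -0.02345
  eq          0.09614      0.4446
  solve Keq expr → x = -0.01172; check Q = 21.39

Q₀ = 113.3; Q > K (proceeds reverse)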